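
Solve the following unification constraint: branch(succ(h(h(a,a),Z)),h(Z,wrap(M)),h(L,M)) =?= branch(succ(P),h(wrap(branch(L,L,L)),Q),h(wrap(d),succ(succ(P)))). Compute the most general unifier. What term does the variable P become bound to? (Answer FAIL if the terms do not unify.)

h(h(a,a),wrap(branch(wrap(d),wrap(d),wrap(d))))

Decompose branch/3: succ(h(h(a,a),Z)) =?= succ(P),  h(Z,wrap(M)) =?= h(wrap(branch(L,L,L)),Q),  h(L,M) =?= h(wrap(d),succ(succ(P))).
Decompose succ/1: h(h(a,a),Z) =?= P.
Bind P := h(h(a,a),Z); substituting into the one remaining equation that mentions P gives: h(L,M) =?= h(wrap(d),succ(succ(h(h(a,a),Z)))).
Decompose h/2: Z =?= wrap(branch(L,L,L)),  wrap(M) =?= Q.
Bind Z := wrap(branch(L,L,L)); substituting into the one remaining equation that mentions Z gives: h(L,M) =?= h(wrap(d),succ(succ(h(h(a,a),wrap(branch(L,L,L)))))). Substituting into the earlier binding gives P := h(h(a,a),wrap(branch(L,L,L))).
Bind Q := wrap(M); no other remaining equation mentions Q.
Decompose h/2: L =?= wrap(d),  M =?= succ(succ(h(h(a,a),wrap(branch(L,L,L))))).
Bind L := wrap(d); substituting into the remaining equation gives: M =?= succ(succ(h(h(a,a),wrap(branch(wrap(d),wrap(d),wrap(d)))))). Substituting into the earlier bindings gives P := h(h(a,a),wrap(branch(wrap(d),wrap(d),wrap(d)))), Z := wrap(branch(wrap(d),wrap(d),wrap(d))).
Bind M := succ(succ(h(h(a,a),wrap(branch(wrap(d),wrap(d),wrap(d)))))). Substituting into the earlier binding gives Q := wrap(succ(succ(h(h(a,a),wrap(branch(wrap(d),wrap(d),wrap(d))))))).
MGU = { P ↦ h(h(a,a),wrap(branch(wrap(d),wrap(d),wrap(d)))), Z ↦ wrap(branch(wrap(d),wrap(d),wrap(d))), Q ↦ wrap(succ(succ(h(h(a,a),wrap(branch(wrap(d),wrap(d),wrap(d))))))), L ↦ wrap(d), M ↦ succ(succ(h(h(a,a),wrap(branch(wrap(d),wrap(d),wrap(d)))))) }, so P ↦ h(h(a,a),wrap(branch(wrap(d),wrap(d),wrap(d)))).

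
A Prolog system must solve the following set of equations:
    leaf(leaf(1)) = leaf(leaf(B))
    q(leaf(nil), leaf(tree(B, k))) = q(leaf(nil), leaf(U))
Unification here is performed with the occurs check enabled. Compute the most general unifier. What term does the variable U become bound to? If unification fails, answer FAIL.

tree(1, k)

Decompose leaf/1: leaf(1) = leaf(B).
Decompose leaf/1: 1 = B.
Bind B := 1; substituting into the remaining equation gives: q(leaf(nil), leaf(tree(1, k))) = q(leaf(nil), leaf(U)).
Decompose q/2: leaf(nil) = leaf(nil),  leaf(tree(1, k)) = leaf(U).
Delete trivial equation leaf(nil) = leaf(nil).
Decompose leaf/1: tree(1, k) = U.
Bind U := tree(1, k).
MGU = { B ↦ 1, U ↦ tree(1, k) }, so U ↦ tree(1, k).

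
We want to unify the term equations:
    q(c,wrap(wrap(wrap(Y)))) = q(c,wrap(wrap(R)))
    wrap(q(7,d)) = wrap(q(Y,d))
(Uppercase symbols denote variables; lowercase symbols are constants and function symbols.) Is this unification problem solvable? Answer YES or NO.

YES

Decompose q/2: c = c,  wrap(wrap(wrap(Y))) = wrap(wrap(R)).
Delete trivial equation c = c.
Decompose wrap/1: wrap(wrap(Y)) = wrap(R).
Decompose wrap/1: wrap(Y) = R.
Bind R := wrap(Y); no other remaining equation mentions R.
Decompose wrap/1: q(7,d) = q(Y,d).
Decompose q/2: 7 = Y,  d = d.
Bind Y := 7; no other remaining equation mentions Y. Substituting into the earlier binding gives R := wrap(7).
Delete trivial equation d = d.
No equations remain and no clash or occurs-check failure arose, so a unifier exists.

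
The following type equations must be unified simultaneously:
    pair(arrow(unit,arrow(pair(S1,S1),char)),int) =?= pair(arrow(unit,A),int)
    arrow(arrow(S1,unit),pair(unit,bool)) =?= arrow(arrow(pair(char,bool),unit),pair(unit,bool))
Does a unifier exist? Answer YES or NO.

Decompose pair/2: arrow(unit,arrow(pair(S1,S1),char)) =?= arrow(unit,A),  int =?= int.
Decompose arrow/2: unit =?= unit,  arrow(pair(S1,S1),char) =?= A.
Delete trivial equation unit =?= unit.
Bind A := arrow(pair(S1,S1),char); no other remaining equation mentions A.
Delete trivial equation int =?= int.
Decompose arrow/2: arrow(S1,unit) =?= arrow(pair(char,bool),unit),  pair(unit,bool) =?= pair(unit,bool).
Decompose arrow/2: S1 =?= pair(char,bool),  unit =?= unit.
Bind S1 := pair(char,bool); no other remaining equation mentions S1. Substituting into the earlier binding gives A := arrow(pair(pair(char,bool),pair(char,bool)),char).
Delete trivial equation unit =?= unit.
Delete trivial equation pair(unit,bool) =?= pair(unit,bool).
No equations remain and no clash or occurs-check failure arose, so a unifier exists.

YES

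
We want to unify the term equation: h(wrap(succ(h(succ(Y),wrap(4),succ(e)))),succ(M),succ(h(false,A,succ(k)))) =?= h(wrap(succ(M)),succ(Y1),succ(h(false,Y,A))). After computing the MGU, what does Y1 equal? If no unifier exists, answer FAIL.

Decompose h/3: wrap(succ(h(succ(Y),wrap(4),succ(e)))) =?= wrap(succ(M)),  succ(M) =?= succ(Y1),  succ(h(false,A,succ(k))) =?= succ(h(false,Y,A)).
Decompose wrap/1: succ(h(succ(Y),wrap(4),succ(e))) =?= succ(M).
Decompose succ/1: h(succ(Y),wrap(4),succ(e)) =?= M.
Bind M := h(succ(Y),wrap(4),succ(e)); substituting into the one remaining equation that mentions M gives: succ(h(succ(Y),wrap(4),succ(e))) =?= succ(Y1).
Decompose succ/1: h(succ(Y),wrap(4),succ(e)) =?= Y1.
Bind Y1 := h(succ(Y),wrap(4),succ(e)); no other remaining equation mentions Y1.
Decompose succ/1: h(false,A,succ(k)) =?= h(false,Y,A).
Decompose h/3: false =?= false,  A =?= Y,  succ(k) =?= A.
Delete trivial equation false =?= false.
Bind A := Y; substituting into the remaining equation gives: succ(k) =?= Y.
Bind Y := succ(k). Substituting into the earlier bindings gives M := h(succ(succ(k)),wrap(4),succ(e)), Y1 := h(succ(succ(k)),wrap(4),succ(e)), A := succ(k).
MGU = { M := h(succ(succ(k)),wrap(4),succ(e)), Y1 := h(succ(succ(k)),wrap(4),succ(e)), A := succ(k), Y := succ(k) }, so Y1 := h(succ(succ(k)),wrap(4),succ(e)).

h(succ(succ(k)),wrap(4),succ(e))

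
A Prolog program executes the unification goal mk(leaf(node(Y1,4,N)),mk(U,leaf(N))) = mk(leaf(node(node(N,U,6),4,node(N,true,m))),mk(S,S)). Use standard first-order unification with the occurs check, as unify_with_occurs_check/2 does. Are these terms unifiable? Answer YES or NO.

NO

Decompose mk/2: leaf(node(Y1,4,N)) = leaf(node(node(N,U,6),4,node(N,true,m))),  mk(U,leaf(N)) = mk(S,S).
Decompose leaf/1: node(Y1,4,N) = node(node(N,U,6),4,node(N,true,m)).
Decompose node/3: Y1 = node(N,U,6),  4 = 4,  N = node(N,true,m).
Bind Y1 := node(N,U,6); no other remaining equation mentions Y1.
Delete trivial equation 4 = 4.
Occurs check fails: N occurs in node(N,true,m); the equation N = node(N,true,m) has no finite solution.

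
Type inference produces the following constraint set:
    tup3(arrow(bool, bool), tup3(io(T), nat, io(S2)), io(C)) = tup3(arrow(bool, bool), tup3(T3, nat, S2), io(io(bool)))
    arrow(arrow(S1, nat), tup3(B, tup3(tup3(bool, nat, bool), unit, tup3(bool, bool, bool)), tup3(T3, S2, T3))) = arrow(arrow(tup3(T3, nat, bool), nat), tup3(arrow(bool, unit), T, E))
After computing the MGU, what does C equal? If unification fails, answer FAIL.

FAIL

Decompose tup3/3: arrow(bool, bool) = arrow(bool, bool),  tup3(io(T), nat, io(S2)) = tup3(T3, nat, S2),  io(C) = io(io(bool)).
Delete trivial equation arrow(bool, bool) = arrow(bool, bool).
Decompose tup3/3: io(T) = T3,  nat = nat,  io(S2) = S2.
Bind T3 := io(T); substituting into the one remaining equation that mentions T3 gives: arrow(arrow(S1, nat), tup3(B, tup3(tup3(bool, nat, bool), unit, tup3(bool, bool, bool)), tup3(io(T), S2, io(T)))) = arrow(arrow(tup3(io(T), nat, bool), nat), tup3(arrow(bool, unit), T, E)).
Delete trivial equation nat = nat.
Occurs check fails: S2 occurs in io(S2); the equation S2 = io(S2) has no finite solution.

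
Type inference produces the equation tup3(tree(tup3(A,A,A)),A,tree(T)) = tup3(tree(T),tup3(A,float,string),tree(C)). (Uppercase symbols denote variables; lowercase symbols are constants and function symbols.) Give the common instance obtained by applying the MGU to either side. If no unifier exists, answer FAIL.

FAIL

Decompose tup3/3: tree(tup3(A,A,A)) = tree(T),  A = tup3(A,float,string),  tree(T) = tree(C).
Decompose tree/1: tup3(A,A,A) = T.
Bind T := tup3(A,A,A); substituting into the one remaining equation that mentions T gives: tree(tup3(A,A,A)) = tree(C).
Occurs check fails: A occurs in tup3(A,float,string); the equation A = tup3(A,float,string) has no finite solution.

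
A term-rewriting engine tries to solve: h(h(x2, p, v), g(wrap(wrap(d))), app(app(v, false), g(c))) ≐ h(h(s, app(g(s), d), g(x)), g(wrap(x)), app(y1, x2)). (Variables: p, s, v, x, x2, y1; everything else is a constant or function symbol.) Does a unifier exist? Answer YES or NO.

Decompose h/3: h(x2, p, v) ≐ h(s, app(g(s), d), g(x)),  g(wrap(wrap(d))) ≐ g(wrap(x)),  app(app(v, false), g(c)) ≐ app(y1, x2).
Decompose h/3: x2 ≐ s,  p ≐ app(g(s), d),  v ≐ g(x).
Bind x2 := s; substituting into the one remaining equation that mentions x2 gives: app(app(v, false), g(c)) ≐ app(y1, s).
Bind p := app(g(s), d); no other remaining equation mentions p.
Bind v := g(x); substituting into the one remaining equation that mentions v gives: app(app(g(x), false), g(c)) ≐ app(y1, s).
Decompose g/1: wrap(wrap(d)) ≐ wrap(x).
Decompose wrap/1: wrap(d) ≐ x.
Bind x := wrap(d); substituting into the remaining equation gives: app(app(g(wrap(d)), false), g(c)) ≐ app(y1, s). Substituting into the earlier binding gives v := g(wrap(d)).
Decompose app/2: app(g(wrap(d)), false) ≐ y1,  g(c) ≐ s.
Bind y1 := app(g(wrap(d)), false); no other remaining equation mentions y1.
Bind s := g(c). Substituting into the earlier bindings gives x2 := g(c), p := app(g(g(c)), d).
No equations remain and no clash or occurs-check failure arose, so a unifier exists.

YES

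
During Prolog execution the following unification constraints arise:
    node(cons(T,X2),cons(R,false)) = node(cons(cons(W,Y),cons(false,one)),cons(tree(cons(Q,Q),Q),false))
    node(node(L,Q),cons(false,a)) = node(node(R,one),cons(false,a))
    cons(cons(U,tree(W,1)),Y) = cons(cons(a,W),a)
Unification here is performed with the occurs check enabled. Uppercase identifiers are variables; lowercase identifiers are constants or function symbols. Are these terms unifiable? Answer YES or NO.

Decompose node/2: cons(T,X2) = cons(cons(W,Y),cons(false,one)),  cons(R,false) = cons(tree(cons(Q,Q),Q),false).
Decompose cons/2: T = cons(W,Y),  X2 = cons(false,one).
Bind T := cons(W,Y); no other remaining equation mentions T.
Bind X2 := cons(false,one); no other remaining equation mentions X2.
Decompose cons/2: R = tree(cons(Q,Q),Q),  false = false.
Bind R := tree(cons(Q,Q),Q); substituting into the one remaining equation that mentions R gives: node(node(L,Q),cons(false,a)) = node(node(tree(cons(Q,Q),Q),one),cons(false,a)).
Delete trivial equation false = false.
Decompose node/2: node(L,Q) = node(tree(cons(Q,Q),Q),one),  cons(false,a) = cons(false,a).
Decompose node/2: L = tree(cons(Q,Q),Q),  Q = one.
Bind L := tree(cons(Q,Q),Q); no other remaining equation mentions L.
Bind Q := one; no other remaining equation mentions Q. Substituting into the earlier bindings gives R := tree(cons(one,one),one), L := tree(cons(one,one),one).
Delete trivial equation cons(false,a) = cons(false,a).
Decompose cons/2: cons(U,tree(W,1)) = cons(a,W),  Y = a.
Decompose cons/2: U = a,  tree(W,1) = W.
Bind U := a; no other remaining equation mentions U.
Occurs check fails: W occurs in tree(W,1); the equation W = tree(W,1) has no finite solution.

NO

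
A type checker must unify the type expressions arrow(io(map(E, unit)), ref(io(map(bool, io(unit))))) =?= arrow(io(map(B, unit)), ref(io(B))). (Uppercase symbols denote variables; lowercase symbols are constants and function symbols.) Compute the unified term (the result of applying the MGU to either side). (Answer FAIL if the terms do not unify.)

Decompose arrow/2: io(map(E, unit)) =?= io(map(B, unit)),  ref(io(map(bool, io(unit)))) =?= ref(io(B)).
Decompose io/1: map(E, unit) =?= map(B, unit).
Decompose map/2: E =?= B,  unit =?= unit.
Bind E := B; no other remaining equation mentions E.
Delete trivial equation unit =?= unit.
Decompose ref/1: io(map(bool, io(unit))) =?= io(B).
Decompose io/1: map(bool, io(unit)) =?= B.
Bind B := map(bool, io(unit)). Substituting into the earlier binding gives E := map(bool, io(unit)).
Applying the MGU to either side gives arrow(io(map(map(bool, io(unit)), unit)), ref(io(map(bool, io(unit))))).

arrow(io(map(map(bool, io(unit)), unit)), ref(io(map(bool, io(unit)))))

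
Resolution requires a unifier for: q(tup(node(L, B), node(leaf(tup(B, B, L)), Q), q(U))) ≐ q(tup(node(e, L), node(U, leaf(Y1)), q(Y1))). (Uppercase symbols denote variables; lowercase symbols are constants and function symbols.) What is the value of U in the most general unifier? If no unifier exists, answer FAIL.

Decompose q/1: tup(node(L, B), node(leaf(tup(B, B, L)), Q), q(U)) ≐ tup(node(e, L), node(U, leaf(Y1)), q(Y1)).
Decompose tup/3: node(L, B) ≐ node(e, L),  node(leaf(tup(B, B, L)), Q) ≐ node(U, leaf(Y1)),  q(U) ≐ q(Y1).
Decompose node/2: L ≐ e,  B ≐ L.
Bind L := e; substituting into the 2 remaining equations that mention L gives: B ≐ e,  node(leaf(tup(B, B, e)), Q) ≐ node(U, leaf(Y1)).
Bind B := e; substituting into the one remaining equation that mentions B gives: node(leaf(tup(e, e, e)), Q) ≐ node(U, leaf(Y1)).
Decompose node/2: leaf(tup(e, e, e)) ≐ U,  Q ≐ leaf(Y1).
Bind U := leaf(tup(e, e, e)); substituting into the one remaining equation that mentions U gives: q(leaf(tup(e, e, e))) ≐ q(Y1).
Bind Q := leaf(Y1); no other remaining equation mentions Q.
Decompose q/1: leaf(tup(e, e, e)) ≐ Y1.
Bind Y1 := leaf(tup(e, e, e)). Substituting into the earlier binding gives Q := leaf(leaf(tup(e, e, e))).
MGU = { L ↦ e, B ↦ e, U ↦ leaf(tup(e, e, e)), Q ↦ leaf(leaf(tup(e, e, e))), Y1 ↦ leaf(tup(e, e, e)) }, so U ↦ leaf(tup(e, e, e)).

leaf(tup(e, e, e))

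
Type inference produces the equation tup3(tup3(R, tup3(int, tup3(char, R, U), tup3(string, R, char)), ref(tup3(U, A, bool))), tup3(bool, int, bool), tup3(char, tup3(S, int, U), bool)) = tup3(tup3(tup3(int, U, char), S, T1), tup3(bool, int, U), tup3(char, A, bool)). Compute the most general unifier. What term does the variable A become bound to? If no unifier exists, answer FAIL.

tup3(tup3(int, tup3(char, tup3(int, bool, char), bool), tup3(string, tup3(int, bool, char), char)), int, bool)

Decompose tup3/3: tup3(R, tup3(int, tup3(char, R, U), tup3(string, R, char)), ref(tup3(U, A, bool))) = tup3(tup3(int, U, char), S, T1),  tup3(bool, int, bool) = tup3(bool, int, U),  tup3(char, tup3(S, int, U), bool) = tup3(char, A, bool).
Decompose tup3/3: R = tup3(int, U, char),  tup3(int, tup3(char, R, U), tup3(string, R, char)) = S,  ref(tup3(U, A, bool)) = T1.
Bind R := tup3(int, U, char); substituting into the one remaining equation that mentions R gives: tup3(int, tup3(char, tup3(int, U, char), U), tup3(string, tup3(int, U, char), char)) = S.
Bind S := tup3(int, tup3(char, tup3(int, U, char), U), tup3(string, tup3(int, U, char), char)); substituting into the one remaining equation that mentions S gives: tup3(char, tup3(tup3(int, tup3(char, tup3(int, U, char), U), tup3(string, tup3(int, U, char), char)), int, U), bool) = tup3(char, A, bool).
Bind T1 := ref(tup3(U, A, bool)); no other remaining equation mentions T1.
Decompose tup3/3: bool = bool,  int = int,  bool = U.
Delete trivial equation bool = bool.
Delete trivial equation int = int.
Bind U := bool; substituting into the remaining equation gives: tup3(char, tup3(tup3(int, tup3(char, tup3(int, bool, char), bool), tup3(string, tup3(int, bool, char), char)), int, bool), bool) = tup3(char, A, bool). Substituting into the earlier bindings gives R := tup3(int, bool, char), S := tup3(int, tup3(char, tup3(int, bool, char), bool), tup3(string, tup3(int, bool, char), char)), T1 := ref(tup3(bool, A, bool)).
Decompose tup3/3: char = char,  tup3(tup3(int, tup3(char, tup3(int, bool, char), bool), tup3(string, tup3(int, bool, char), char)), int, bool) = A,  bool = bool.
Delete trivial equation char = char.
Bind A := tup3(tup3(int, tup3(char, tup3(int, bool, char), bool), tup3(string, tup3(int, bool, char), char)), int, bool); no other remaining equation mentions A. Substituting into the earlier binding gives T1 := ref(tup3(bool, tup3(tup3(int, tup3(char, tup3(int, bool, char), bool), tup3(string, tup3(int, bool, char), char)), int, bool), bool)).
Delete trivial equation bool = bool.
MGU = { R -> tup3(int, bool, char), S -> tup3(int, tup3(char, tup3(int, bool, char), bool), tup3(string, tup3(int, bool, char), char)), T1 -> ref(tup3(bool, tup3(tup3(int, tup3(char, tup3(int, bool, char), bool), tup3(string, tup3(int, bool, char), char)), int, bool), bool)), U -> bool, A -> tup3(tup3(int, tup3(char, tup3(int, bool, char), bool), tup3(string, tup3(int, bool, char), char)), int, bool) }, so A -> tup3(tup3(int, tup3(char, tup3(int, bool, char), bool), tup3(string, tup3(int, bool, char), char)), int, bool).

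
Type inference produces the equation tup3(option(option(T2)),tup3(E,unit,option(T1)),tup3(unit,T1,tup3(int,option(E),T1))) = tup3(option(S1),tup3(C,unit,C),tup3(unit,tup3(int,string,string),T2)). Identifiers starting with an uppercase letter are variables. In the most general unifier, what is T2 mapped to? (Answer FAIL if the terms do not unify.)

Decompose tup3/3: option(option(T2)) = option(S1),  tup3(E,unit,option(T1)) = tup3(C,unit,C),  tup3(unit,T1,tup3(int,option(E),T1)) = tup3(unit,tup3(int,string,string),T2).
Decompose option/1: option(T2) = S1.
Bind S1 := option(T2); no other remaining equation mentions S1.
Decompose tup3/3: E = C,  unit = unit,  option(T1) = C.
Bind E := C; substituting into the one remaining equation that mentions E gives: tup3(unit,T1,tup3(int,option(C),T1)) = tup3(unit,tup3(int,string,string),T2).
Delete trivial equation unit = unit.
Bind C := option(T1); substituting into the remaining equation gives: tup3(unit,T1,tup3(int,option(option(T1)),T1)) = tup3(unit,tup3(int,string,string),T2). Substituting into the earlier binding gives E := option(T1).
Decompose tup3/3: unit = unit,  T1 = tup3(int,string,string),  tup3(int,option(option(T1)),T1) = T2.
Delete trivial equation unit = unit.
Bind T1 := tup3(int,string,string); substituting into the remaining equation gives: tup3(int,option(option(tup3(int,string,string))),tup3(int,string,string)) = T2. Substituting into the earlier bindings gives E := option(tup3(int,string,string)), C := option(tup3(int,string,string)).
Bind T2 := tup3(int,option(option(tup3(int,string,string))),tup3(int,string,string)). Substituting into the earlier binding gives S1 := option(tup3(int,option(option(tup3(int,string,string))),tup3(int,string,string))).
MGU = { S1 ↦ option(tup3(int,option(option(tup3(int,string,string))),tup3(int,string,string))), E ↦ option(tup3(int,string,string)), C ↦ option(tup3(int,string,string)), T1 ↦ tup3(int,string,string), T2 ↦ tup3(int,option(option(tup3(int,string,string))),tup3(int,string,string)) }, so T2 ↦ tup3(int,option(option(tup3(int,string,string))),tup3(int,string,string)).

tup3(int,option(option(tup3(int,string,string))),tup3(int,string,string))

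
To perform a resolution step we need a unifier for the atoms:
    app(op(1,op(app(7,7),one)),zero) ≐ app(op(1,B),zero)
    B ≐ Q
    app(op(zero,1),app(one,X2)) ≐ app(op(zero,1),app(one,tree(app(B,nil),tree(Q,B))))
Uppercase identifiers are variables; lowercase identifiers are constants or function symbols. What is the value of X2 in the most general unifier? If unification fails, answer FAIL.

Decompose app/2: op(1,op(app(7,7),one)) ≐ op(1,B),  zero ≐ zero.
Decompose op/2: 1 ≐ 1,  op(app(7,7),one) ≐ B.
Delete trivial equation 1 ≐ 1.
Bind B := op(app(7,7),one); substituting into the 2 remaining equations that mention B gives: op(app(7,7),one) ≐ Q,  app(op(zero,1),app(one,X2)) ≐ app(op(zero,1),app(one,tree(app(op(app(7,7),one),nil),tree(Q,op(app(7,7),one))))).
Delete trivial equation zero ≐ zero.
Bind Q := op(app(7,7),one); substituting into the remaining equation gives: app(op(zero,1),app(one,X2)) ≐ app(op(zero,1),app(one,tree(app(op(app(7,7),one),nil),tree(op(app(7,7),one),op(app(7,7),one))))).
Decompose app/2: op(zero,1) ≐ op(zero,1),  app(one,X2) ≐ app(one,tree(app(op(app(7,7),one),nil),tree(op(app(7,7),one),op(app(7,7),one)))).
Delete trivial equation op(zero,1) ≐ op(zero,1).
Decompose app/2: one ≐ one,  X2 ≐ tree(app(op(app(7,7),one),nil),tree(op(app(7,7),one),op(app(7,7),one))).
Delete trivial equation one ≐ one.
Bind X2 := tree(app(op(app(7,7),one),nil),tree(op(app(7,7),one),op(app(7,7),one))).
MGU = { B := op(app(7,7),one), Q := op(app(7,7),one), X2 := tree(app(op(app(7,7),one),nil),tree(op(app(7,7),one),op(app(7,7),one))) }, so X2 := tree(app(op(app(7,7),one),nil),tree(op(app(7,7),one),op(app(7,7),one))).

tree(app(op(app(7,7),one),nil),tree(op(app(7,7),one),op(app(7,7),one)))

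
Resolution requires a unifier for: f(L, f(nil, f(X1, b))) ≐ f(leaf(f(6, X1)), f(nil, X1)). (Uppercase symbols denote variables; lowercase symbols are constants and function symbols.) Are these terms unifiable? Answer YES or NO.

Decompose f/2: L ≐ leaf(f(6, X1)),  f(nil, f(X1, b)) ≐ f(nil, X1).
Bind L := leaf(f(6, X1)); no other remaining equation mentions L.
Decompose f/2: nil ≐ nil,  f(X1, b) ≐ X1.
Delete trivial equation nil ≐ nil.
Occurs check fails: X1 occurs in f(X1, b); the equation X1 ≐ f(X1, b) has no finite solution.

NO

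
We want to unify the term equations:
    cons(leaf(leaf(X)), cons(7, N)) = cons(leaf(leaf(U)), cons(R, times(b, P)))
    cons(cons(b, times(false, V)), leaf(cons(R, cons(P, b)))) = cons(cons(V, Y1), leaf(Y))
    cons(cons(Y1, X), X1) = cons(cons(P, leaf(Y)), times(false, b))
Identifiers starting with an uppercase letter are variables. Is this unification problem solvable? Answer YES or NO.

YES

Decompose cons/2: leaf(leaf(X)) = leaf(leaf(U)),  cons(7, N) = cons(R, times(b, P)).
Decompose leaf/1: leaf(X) = leaf(U).
Decompose leaf/1: X = U.
Bind X := U; substituting into the one remaining equation that mentions X gives: cons(cons(Y1, U), X1) = cons(cons(P, leaf(Y)), times(false, b)).
Decompose cons/2: 7 = R,  N = times(b, P).
Bind R := 7; substituting into the one remaining equation that mentions R gives: cons(cons(b, times(false, V)), leaf(cons(7, cons(P, b)))) = cons(cons(V, Y1), leaf(Y)).
Bind N := times(b, P); no other remaining equation mentions N.
Decompose cons/2: cons(b, times(false, V)) = cons(V, Y1),  leaf(cons(7, cons(P, b))) = leaf(Y).
Decompose cons/2: b = V,  times(false, V) = Y1.
Bind V := b; substituting into the one remaining equation that mentions V gives: times(false, b) = Y1.
Bind Y1 := times(false, b); substituting into the one remaining equation that mentions Y1 gives: cons(cons(times(false, b), U), X1) = cons(cons(P, leaf(Y)), times(false, b)).
Decompose leaf/1: cons(7, cons(P, b)) = Y.
Bind Y := cons(7, cons(P, b)); substituting into the remaining equation gives: cons(cons(times(false, b), U), X1) = cons(cons(P, leaf(cons(7, cons(P, b)))), times(false, b)).
Decompose cons/2: cons(times(false, b), U) = cons(P, leaf(cons(7, cons(P, b)))),  X1 = times(false, b).
Decompose cons/2: times(false, b) = P,  U = leaf(cons(7, cons(P, b))).
Bind P := times(false, b); substituting into the one remaining equation that mentions P gives: U = leaf(cons(7, cons(times(false, b), b))). Substituting into the earlier bindings gives N := times(b, times(false, b)), Y := cons(7, cons(times(false, b), b)).
Bind U := leaf(cons(7, cons(times(false, b), b))); no other remaining equation mentions U. Substituting into the earlier binding gives X := leaf(cons(7, cons(times(false, b), b))).
Bind X1 := times(false, b).
No equations remain and no clash or occurs-check failure arose, so a unifier exists.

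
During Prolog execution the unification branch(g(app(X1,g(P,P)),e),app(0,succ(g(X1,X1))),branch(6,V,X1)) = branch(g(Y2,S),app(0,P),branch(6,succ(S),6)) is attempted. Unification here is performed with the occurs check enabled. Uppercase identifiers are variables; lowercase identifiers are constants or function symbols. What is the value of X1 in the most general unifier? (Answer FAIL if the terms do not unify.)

Decompose branch/3: g(app(X1,g(P,P)),e) = g(Y2,S),  app(0,succ(g(X1,X1))) = app(0,P),  branch(6,V,X1) = branch(6,succ(S),6).
Decompose g/2: app(X1,g(P,P)) = Y2,  e = S.
Bind Y2 := app(X1,g(P,P)); no other remaining equation mentions Y2.
Bind S := e; substituting into the one remaining equation that mentions S gives: branch(6,V,X1) = branch(6,succ(e),6).
Decompose app/2: 0 = 0,  succ(g(X1,X1)) = P.
Delete trivial equation 0 = 0.
Bind P := succ(g(X1,X1)); no other remaining equation mentions P. Substituting into the earlier binding gives Y2 := app(X1,g(succ(g(X1,X1)),succ(g(X1,X1)))).
Decompose branch/3: 6 = 6,  V = succ(e),  X1 = 6.
Delete trivial equation 6 = 6.
Bind V := succ(e); no other remaining equation mentions V.
Bind X1 := 6. Substituting into the earlier bindings gives Y2 := app(6,g(succ(g(6,6)),succ(g(6,6)))), P := succ(g(6,6)).
MGU = { Y2 ↦ app(6,g(succ(g(6,6)),succ(g(6,6)))), S ↦ e, P ↦ succ(g(6,6)), V ↦ succ(e), X1 ↦ 6 }, so X1 ↦ 6.

6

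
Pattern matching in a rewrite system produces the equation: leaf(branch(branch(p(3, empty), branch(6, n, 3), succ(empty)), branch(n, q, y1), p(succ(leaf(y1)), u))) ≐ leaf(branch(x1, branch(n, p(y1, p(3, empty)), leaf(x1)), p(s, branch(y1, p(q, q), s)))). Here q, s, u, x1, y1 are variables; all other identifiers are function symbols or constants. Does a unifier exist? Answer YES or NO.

YES

Decompose leaf/1: branch(branch(p(3, empty), branch(6, n, 3), succ(empty)), branch(n, q, y1), p(succ(leaf(y1)), u)) ≐ branch(x1, branch(n, p(y1, p(3, empty)), leaf(x1)), p(s, branch(y1, p(q, q), s))).
Decompose branch/3: branch(p(3, empty), branch(6, n, 3), succ(empty)) ≐ x1,  branch(n, q, y1) ≐ branch(n, p(y1, p(3, empty)), leaf(x1)),  p(succ(leaf(y1)), u) ≐ p(s, branch(y1, p(q, q), s)).
Bind x1 := branch(p(3, empty), branch(6, n, 3), succ(empty)); substituting into the one remaining equation that mentions x1 gives: branch(n, q, y1) ≐ branch(n, p(y1, p(3, empty)), leaf(branch(p(3, empty), branch(6, n, 3), succ(empty)))).
Decompose branch/3: n ≐ n,  q ≐ p(y1, p(3, empty)),  y1 ≐ leaf(branch(p(3, empty), branch(6, n, 3), succ(empty))).
Delete trivial equation n ≐ n.
Bind q := p(y1, p(3, empty)); substituting into the one remaining equation that mentions q gives: p(succ(leaf(y1)), u) ≐ p(s, branch(y1, p(p(y1, p(3, empty)), p(y1, p(3, empty))), s)).
Bind y1 := leaf(branch(p(3, empty), branch(6, n, 3), succ(empty))); substituting into the remaining equation gives: p(succ(leaf(leaf(branch(p(3, empty), branch(6, n, 3), succ(empty))))), u) ≐ p(s, branch(leaf(branch(p(3, empty), branch(6, n, 3), succ(empty))), p(p(leaf(branch(p(3, empty), branch(6, n, 3), succ(empty))), p(3, empty)), p(leaf(branch(p(3, empty), branch(6, n, 3), succ(empty))), p(3, empty))), s)). Substituting into the earlier binding gives q := p(leaf(branch(p(3, empty), branch(6, n, 3), succ(empty))), p(3, empty)).
Decompose p/2: succ(leaf(leaf(branch(p(3, empty), branch(6, n, 3), succ(empty))))) ≐ s,  u ≐ branch(leaf(branch(p(3, empty), branch(6, n, 3), succ(empty))), p(p(leaf(branch(p(3, empty), branch(6, n, 3), succ(empty))), p(3, empty)), p(leaf(branch(p(3, empty), branch(6, n, 3), succ(empty))), p(3, empty))), s).
Bind s := succ(leaf(leaf(branch(p(3, empty), branch(6, n, 3), succ(empty))))); substituting into the remaining equation gives: u ≐ branch(leaf(branch(p(3, empty), branch(6, n, 3), succ(empty))), p(p(leaf(branch(p(3, empty), branch(6, n, 3), succ(empty))), p(3, empty)), p(leaf(branch(p(3, empty), branch(6, n, 3), succ(empty))), p(3, empty))), succ(leaf(leaf(branch(p(3, empty), branch(6, n, 3), succ(empty)))))).
Bind u := branch(leaf(branch(p(3, empty), branch(6, n, 3), succ(empty))), p(p(leaf(branch(p(3, empty), branch(6, n, 3), succ(empty))), p(3, empty)), p(leaf(branch(p(3, empty), branch(6, n, 3), succ(empty))), p(3, empty))), succ(leaf(leaf(branch(p(3, empty), branch(6, n, 3), succ(empty)))))).
No equations remain and no clash or occurs-check failure arose, so a unifier exists.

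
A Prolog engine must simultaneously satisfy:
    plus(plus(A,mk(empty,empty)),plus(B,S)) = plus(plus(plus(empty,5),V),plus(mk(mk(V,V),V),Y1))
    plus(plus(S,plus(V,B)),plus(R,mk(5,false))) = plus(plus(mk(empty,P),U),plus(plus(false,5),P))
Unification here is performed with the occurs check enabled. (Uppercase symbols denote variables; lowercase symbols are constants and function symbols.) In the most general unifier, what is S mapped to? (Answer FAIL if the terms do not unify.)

Decompose plus/2: plus(A,mk(empty,empty)) = plus(plus(empty,5),V),  plus(B,S) = plus(mk(mk(V,V),V),Y1).
Decompose plus/2: A = plus(empty,5),  mk(empty,empty) = V.
Bind A := plus(empty,5); no other remaining equation mentions A.
Bind V := mk(empty,empty); substituting into the remaining equations gives: plus(B,S) = plus(mk(mk(mk(empty,empty),mk(empty,empty)),mk(empty,empty)),Y1),  plus(plus(S,plus(mk(empty,empty),B)),plus(R,mk(5,false))) = plus(plus(mk(empty,P),U),plus(plus(false,5),P)).
Decompose plus/2: B = mk(mk(mk(empty,empty),mk(empty,empty)),mk(empty,empty)),  S = Y1.
Bind B := mk(mk(mk(empty,empty),mk(empty,empty)),mk(empty,empty)); substituting into the one remaining equation that mentions B gives: plus(plus(S,plus(mk(empty,empty),mk(mk(mk(empty,empty),mk(empty,empty)),mk(empty,empty)))),plus(R,mk(5,false))) = plus(plus(mk(empty,P),U),plus(plus(false,5),P)).
Bind S := Y1; substituting into the remaining equation gives: plus(plus(Y1,plus(mk(empty,empty),mk(mk(mk(empty,empty),mk(empty,empty)),mk(empty,empty)))),plus(R,mk(5,false))) = plus(plus(mk(empty,P),U),plus(plus(false,5),P)).
Decompose plus/2: plus(Y1,plus(mk(empty,empty),mk(mk(mk(empty,empty),mk(empty,empty)),mk(empty,empty)))) = plus(mk(empty,P),U),  plus(R,mk(5,false)) = plus(plus(false,5),P).
Decompose plus/2: Y1 = mk(empty,P),  plus(mk(empty,empty),mk(mk(mk(empty,empty),mk(empty,empty)),mk(empty,empty))) = U.
Bind Y1 := mk(empty,P); no other remaining equation mentions Y1. Substituting into the earlier binding gives S := mk(empty,P).
Bind U := plus(mk(empty,empty),mk(mk(mk(empty,empty),mk(empty,empty)),mk(empty,empty))); no other remaining equation mentions U.
Decompose plus/2: R = plus(false,5),  mk(5,false) = P.
Bind R := plus(false,5); no other remaining equation mentions R.
Bind P := mk(5,false). Substituting into the earlier bindings gives S := mk(empty,mk(5,false)), Y1 := mk(empty,mk(5,false)).
MGU = { A -> plus(empty,5), V -> mk(empty,empty), B -> mk(mk(mk(empty,empty),mk(empty,empty)),mk(empty,empty)), S -> mk(empty,mk(5,false)), Y1 -> mk(empty,mk(5,false)), U -> plus(mk(empty,empty),mk(mk(mk(empty,empty),mk(empty,empty)),mk(empty,empty))), R -> plus(false,5), P -> mk(5,false) }, so S -> mk(empty,mk(5,false)).

mk(empty,mk(5,false))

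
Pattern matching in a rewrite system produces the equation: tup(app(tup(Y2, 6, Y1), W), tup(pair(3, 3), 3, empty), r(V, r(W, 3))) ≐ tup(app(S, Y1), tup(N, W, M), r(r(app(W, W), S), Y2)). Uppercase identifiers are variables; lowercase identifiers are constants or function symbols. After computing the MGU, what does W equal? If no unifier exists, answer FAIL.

Decompose tup/3: app(tup(Y2, 6, Y1), W) ≐ app(S, Y1),  tup(pair(3, 3), 3, empty) ≐ tup(N, W, M),  r(V, r(W, 3)) ≐ r(r(app(W, W), S), Y2).
Decompose app/2: tup(Y2, 6, Y1) ≐ S,  W ≐ Y1.
Bind S := tup(Y2, 6, Y1); substituting into the one remaining equation that mentions S gives: r(V, r(W, 3)) ≐ r(r(app(W, W), tup(Y2, 6, Y1)), Y2).
Bind W := Y1; substituting into the remaining equations gives: tup(pair(3, 3), 3, empty) ≐ tup(N, Y1, M),  r(V, r(Y1, 3)) ≐ r(r(app(Y1, Y1), tup(Y2, 6, Y1)), Y2).
Decompose tup/3: pair(3, 3) ≐ N,  3 ≐ Y1,  empty ≐ M.
Bind N := pair(3, 3); no other remaining equation mentions N.
Bind Y1 := 3; substituting into the one remaining equation that mentions Y1 gives: r(V, r(3, 3)) ≐ r(r(app(3, 3), tup(Y2, 6, 3)), Y2). Substituting into the earlier bindings gives S := tup(Y2, 6, 3), W := 3.
Bind M := empty; no other remaining equation mentions M.
Decompose r/2: V ≐ r(app(3, 3), tup(Y2, 6, 3)),  r(3, 3) ≐ Y2.
Bind V := r(app(3, 3), tup(Y2, 6, 3)); no other remaining equation mentions V.
Bind Y2 := r(3, 3). Substituting into the earlier bindings gives S := tup(r(3, 3), 6, 3), V := r(app(3, 3), tup(r(3, 3), 6, 3)).
MGU = { S := tup(r(3, 3), 6, 3), W := 3, N := pair(3, 3), Y1 := 3, M := empty, V := r(app(3, 3), tup(r(3, 3), 6, 3)), Y2 := r(3, 3) }, so W := 3.

3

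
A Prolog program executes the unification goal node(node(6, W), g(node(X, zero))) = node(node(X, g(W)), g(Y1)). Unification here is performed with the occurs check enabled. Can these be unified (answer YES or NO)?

NO

Decompose node/2: node(6, W) = node(X, g(W)),  g(node(X, zero)) = g(Y1).
Decompose node/2: 6 = X,  W = g(W).
Bind X := 6; substituting into the one remaining equation that mentions X gives: g(node(6, zero)) = g(Y1).
Occurs check fails: W occurs in g(W); the equation W = g(W) has no finite solution.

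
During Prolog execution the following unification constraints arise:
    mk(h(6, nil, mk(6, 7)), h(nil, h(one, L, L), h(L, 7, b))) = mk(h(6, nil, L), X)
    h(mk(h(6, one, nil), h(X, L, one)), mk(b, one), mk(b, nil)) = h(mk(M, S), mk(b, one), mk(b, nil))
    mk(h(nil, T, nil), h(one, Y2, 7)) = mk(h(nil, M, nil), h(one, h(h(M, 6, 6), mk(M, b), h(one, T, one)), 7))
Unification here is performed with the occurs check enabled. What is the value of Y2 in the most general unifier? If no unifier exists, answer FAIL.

h(h(h(6, one, nil), 6, 6), mk(h(6, one, nil), b), h(one, h(6, one, nil), one))

Decompose mk/2: h(6, nil, mk(6, 7)) = h(6, nil, L),  h(nil, h(one, L, L), h(L, 7, b)) = X.
Decompose h/3: 6 = 6,  nil = nil,  mk(6, 7) = L.
Delete trivial equation 6 = 6.
Delete trivial equation nil = nil.
Bind L := mk(6, 7); substituting into the 2 remaining equations that mention L gives: h(nil, h(one, mk(6, 7), mk(6, 7)), h(mk(6, 7), 7, b)) = X,  h(mk(h(6, one, nil), h(X, mk(6, 7), one)), mk(b, one), mk(b, nil)) = h(mk(M, S), mk(b, one), mk(b, nil)).
Bind X := h(nil, h(one, mk(6, 7), mk(6, 7)), h(mk(6, 7), 7, b)); substituting into the one remaining equation that mentions X gives: h(mk(h(6, one, nil), h(h(nil, h(one, mk(6, 7), mk(6, 7)), h(mk(6, 7), 7, b)), mk(6, 7), one)), mk(b, one), mk(b, nil)) = h(mk(M, S), mk(b, one), mk(b, nil)).
Decompose h/3: mk(h(6, one, nil), h(h(nil, h(one, mk(6, 7), mk(6, 7)), h(mk(6, 7), 7, b)), mk(6, 7), one)) = mk(M, S),  mk(b, one) = mk(b, one),  mk(b, nil) = mk(b, nil).
Decompose mk/2: h(6, one, nil) = M,  h(h(nil, h(one, mk(6, 7), mk(6, 7)), h(mk(6, 7), 7, b)), mk(6, 7), one) = S.
Bind M := h(6, one, nil); substituting into the one remaining equation that mentions M gives: mk(h(nil, T, nil), h(one, Y2, 7)) = mk(h(nil, h(6, one, nil), nil), h(one, h(h(h(6, one, nil), 6, 6), mk(h(6, one, nil), b), h(one, T, one)), 7)).
Bind S := h(h(nil, h(one, mk(6, 7), mk(6, 7)), h(mk(6, 7), 7, b)), mk(6, 7), one); no other remaining equation mentions S.
Delete trivial equation mk(b, one) = mk(b, one).
Delete trivial equation mk(b, nil) = mk(b, nil).
Decompose mk/2: h(nil, T, nil) = h(nil, h(6, one, nil), nil),  h(one, Y2, 7) = h(one, h(h(h(6, one, nil), 6, 6), mk(h(6, one, nil), b), h(one, T, one)), 7).
Decompose h/3: nil = nil,  T = h(6, one, nil),  nil = nil.
Delete trivial equation nil = nil.
Bind T := h(6, one, nil); substituting into the one remaining equation that mentions T gives: h(one, Y2, 7) = h(one, h(h(h(6, one, nil), 6, 6), mk(h(6, one, nil), b), h(one, h(6, one, nil), one)), 7).
Delete trivial equation nil = nil.
Decompose h/3: one = one,  Y2 = h(h(h(6, one, nil), 6, 6), mk(h(6, one, nil), b), h(one, h(6, one, nil), one)),  7 = 7.
Delete trivial equation one = one.
Bind Y2 := h(h(h(6, one, nil), 6, 6), mk(h(6, one, nil), b), h(one, h(6, one, nil), one)); no other remaining equation mentions Y2.
Delete trivial equation 7 = 7.
MGU = { L -> mk(6, 7), X -> h(nil, h(one, mk(6, 7), mk(6, 7)), h(mk(6, 7), 7, b)), M -> h(6, one, nil), S -> h(h(nil, h(one, mk(6, 7), mk(6, 7)), h(mk(6, 7), 7, b)), mk(6, 7), one), T -> h(6, one, nil), Y2 -> h(h(h(6, one, nil), 6, 6), mk(h(6, one, nil), b), h(one, h(6, one, nil), one)) }, so Y2 -> h(h(h(6, one, nil), 6, 6), mk(h(6, one, nil), b), h(one, h(6, one, nil), one)).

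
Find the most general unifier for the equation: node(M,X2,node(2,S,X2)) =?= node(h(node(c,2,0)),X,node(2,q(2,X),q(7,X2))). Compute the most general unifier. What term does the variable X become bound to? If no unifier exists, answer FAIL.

FAIL

Decompose node/3: M =?= h(node(c,2,0)),  X2 =?= X,  node(2,S,X2) =?= node(2,q(2,X),q(7,X2)).
Bind M := h(node(c,2,0)); no other remaining equation mentions M.
Bind X2 := X; substituting into the remaining equation gives: node(2,S,X) =?= node(2,q(2,X),q(7,X)).
Decompose node/3: 2 =?= 2,  S =?= q(2,X),  X =?= q(7,X).
Delete trivial equation 2 =?= 2.
Bind S := q(2,X); no other remaining equation mentions S.
Occurs check fails: X occurs in q(7,X); the equation X =?= q(7,X) has no finite solution.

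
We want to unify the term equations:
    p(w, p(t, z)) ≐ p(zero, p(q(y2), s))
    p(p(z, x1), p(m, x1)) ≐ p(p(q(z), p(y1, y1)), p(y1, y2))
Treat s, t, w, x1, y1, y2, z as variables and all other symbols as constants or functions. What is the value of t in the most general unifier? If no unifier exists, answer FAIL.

FAIL

Decompose p/2: w ≐ zero,  p(t, z) ≐ p(q(y2), s).
Bind w := zero; no other remaining equation mentions w.
Decompose p/2: t ≐ q(y2),  z ≐ s.
Bind t := q(y2); no other remaining equation mentions t.
Bind z := s; substituting into the remaining equation gives: p(p(s, x1), p(m, x1)) ≐ p(p(q(s), p(y1, y1)), p(y1, y2)).
Decompose p/2: p(s, x1) ≐ p(q(s), p(y1, y1)),  p(m, x1) ≐ p(y1, y2).
Decompose p/2: s ≐ q(s),  x1 ≐ p(y1, y1).
Occurs check fails: s occurs in q(s); the equation s ≐ q(s) has no finite solution.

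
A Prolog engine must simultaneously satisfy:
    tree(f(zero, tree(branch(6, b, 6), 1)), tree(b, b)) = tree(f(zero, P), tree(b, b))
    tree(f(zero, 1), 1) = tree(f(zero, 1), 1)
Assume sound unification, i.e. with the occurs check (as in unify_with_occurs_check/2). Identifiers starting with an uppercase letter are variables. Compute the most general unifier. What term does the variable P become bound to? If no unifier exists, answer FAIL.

tree(branch(6, b, 6), 1)

Decompose tree/2: f(zero, tree(branch(6, b, 6), 1)) = f(zero, P),  tree(b, b) = tree(b, b).
Decompose f/2: zero = zero,  tree(branch(6, b, 6), 1) = P.
Delete trivial equation zero = zero.
Bind P := tree(branch(6, b, 6), 1); no other remaining equation mentions P.
Delete trivial equation tree(b, b) = tree(b, b).
Delete trivial equation tree(f(zero, 1), 1) = tree(f(zero, 1), 1).
MGU = { P -> tree(branch(6, b, 6), 1) }, so P -> tree(branch(6, b, 6), 1).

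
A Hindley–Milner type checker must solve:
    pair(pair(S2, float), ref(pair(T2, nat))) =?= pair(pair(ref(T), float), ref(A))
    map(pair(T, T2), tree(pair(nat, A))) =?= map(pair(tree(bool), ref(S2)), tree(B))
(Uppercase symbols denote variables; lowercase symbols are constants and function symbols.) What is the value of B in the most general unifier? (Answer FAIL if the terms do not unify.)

Decompose pair/2: pair(S2, float) =?= pair(ref(T), float),  ref(pair(T2, nat)) =?= ref(A).
Decompose pair/2: S2 =?= ref(T),  float =?= float.
Bind S2 := ref(T); substituting into the one remaining equation that mentions S2 gives: map(pair(T, T2), tree(pair(nat, A))) =?= map(pair(tree(bool), ref(ref(T))), tree(B)).
Delete trivial equation float =?= float.
Decompose ref/1: pair(T2, nat) =?= A.
Bind A := pair(T2, nat); substituting into the remaining equation gives: map(pair(T, T2), tree(pair(nat, pair(T2, nat)))) =?= map(pair(tree(bool), ref(ref(T))), tree(B)).
Decompose map/2: pair(T, T2) =?= pair(tree(bool), ref(ref(T))),  tree(pair(nat, pair(T2, nat))) =?= tree(B).
Decompose pair/2: T =?= tree(bool),  T2 =?= ref(ref(T)).
Bind T := tree(bool); substituting into the one remaining equation that mentions T gives: T2 =?= ref(ref(tree(bool))). Substituting into the earlier binding gives S2 := ref(tree(bool)).
Bind T2 := ref(ref(tree(bool))); substituting into the remaining equation gives: tree(pair(nat, pair(ref(ref(tree(bool))), nat))) =?= tree(B). Substituting into the earlier binding gives A := pair(ref(ref(tree(bool))), nat).
Decompose tree/1: pair(nat, pair(ref(ref(tree(bool))), nat)) =?= B.
Bind B := pair(nat, pair(ref(ref(tree(bool))), nat)).
MGU = { S2 := ref(tree(bool)), A := pair(ref(ref(tree(bool))), nat), T := tree(bool), T2 := ref(ref(tree(bool))), B := pair(nat, pair(ref(ref(tree(bool))), nat)) }, so B := pair(nat, pair(ref(ref(tree(bool))), nat)).

pair(nat, pair(ref(ref(tree(bool))), nat))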